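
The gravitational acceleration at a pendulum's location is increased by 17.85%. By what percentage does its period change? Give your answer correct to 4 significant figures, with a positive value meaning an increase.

T ∝ 1/√g, so T'/T = 1/√(1.1785) = 0.92116.
Percentage change in T = (0.92116 − 1) × 100% = -7.884%.

-7.884%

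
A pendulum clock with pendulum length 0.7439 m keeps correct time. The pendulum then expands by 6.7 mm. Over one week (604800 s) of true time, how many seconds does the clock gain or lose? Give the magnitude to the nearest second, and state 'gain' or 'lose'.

lose 2705 s

T ∝ √L, so T'/T = √(0.75060/0.7439) = 1.00449.
In 604800 s of true time the clock registers 604800/1.00449 = 602094.7 s, so it loses 2705 s.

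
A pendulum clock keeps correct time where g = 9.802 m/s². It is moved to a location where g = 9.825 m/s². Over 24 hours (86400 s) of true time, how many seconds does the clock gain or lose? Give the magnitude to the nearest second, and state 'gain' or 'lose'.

The clock's period scales as T ∝ 1/√g, so T'/T = √(9.802/9.825) = 0.998829.
In 86400 s of true time the clock registers 86400/0.998829 = 86501.3 s, so it gains 101 s.

gain 101 s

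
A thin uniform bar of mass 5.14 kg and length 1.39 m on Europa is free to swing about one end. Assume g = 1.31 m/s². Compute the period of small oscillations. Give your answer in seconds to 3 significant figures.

For a physical pendulum T = 2π√(I/(mgd)), with d = 0.6950 m from pivot to centre of mass.
I_cm = mL²/12 = 5.14 × 1.39²/12 = 0.8276 kg·m²; I = I_cm + md² = 0.8276 + 5.14 × 0.6950² = 3.310 kg·m².
T = 2π√(3.310/(5.14 × 1.31 × 0.6950)) = 5.28 s.

5.28 s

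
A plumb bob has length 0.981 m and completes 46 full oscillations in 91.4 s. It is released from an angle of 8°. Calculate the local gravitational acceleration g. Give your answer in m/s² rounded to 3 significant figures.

T = 91.4/46 = 1.987 s.
From T = 2π√(L/g), g = 4π²L/T² = 4π² × 0.981/1.987² = 9.81 m/s².

9.81 m/s²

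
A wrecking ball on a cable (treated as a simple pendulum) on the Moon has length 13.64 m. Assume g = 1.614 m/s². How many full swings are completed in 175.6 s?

9

T = 2π√(L/g) = 2π√(13.64/1.614) = 18.266 s.
Number of complete oscillations = ⌊175.6/18.266⌋ = ⌊9.6137⌋ = 9.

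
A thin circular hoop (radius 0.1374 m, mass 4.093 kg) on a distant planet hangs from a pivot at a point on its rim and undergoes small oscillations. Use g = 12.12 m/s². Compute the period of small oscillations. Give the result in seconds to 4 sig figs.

I_cm = mr² = 0.077271 kg·m². The pivot is at distance d = 0.1374 m from the centre of mass.
By the parallel-axis theorem, I = I_cm + md² = 0.077271 + 0.077271 = 0.15454 kg·m².
T = 2π√(I/(mgd)) = 2π√(0.15454/(4.093 × 12.12 × 0.1374)) = 0.9461 s.

0.9461 s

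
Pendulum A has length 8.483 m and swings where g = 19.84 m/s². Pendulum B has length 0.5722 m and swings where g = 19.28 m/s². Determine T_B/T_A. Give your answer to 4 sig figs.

0.2635

T = 2π√(L/g), so T_B/T_A = √((L_B/g_B)/(L_A/g_A)) = √((0.5722/19.28)/(8.483/19.84)) = 0.2635.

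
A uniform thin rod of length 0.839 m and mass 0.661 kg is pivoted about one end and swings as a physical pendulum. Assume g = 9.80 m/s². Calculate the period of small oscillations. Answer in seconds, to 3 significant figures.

For a physical pendulum T = 2π√(I/(mgd)), with d = 0.4195 m from pivot to centre of mass.
I_cm = mL²/12 = 0.661 × 0.839²/12 = 0.03877 kg·m²; I = I_cm + md² = 0.03877 + 0.661 × 0.4195² = 0.1551 kg·m².
T = 2π√(0.1551/(0.661 × 9.80 × 0.4195)) = 1.50 s.

1.50 s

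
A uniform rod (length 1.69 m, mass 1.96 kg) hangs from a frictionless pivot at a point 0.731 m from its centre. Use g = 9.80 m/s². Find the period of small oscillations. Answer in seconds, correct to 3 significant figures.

2.06 s

For a physical pendulum T = 2π√(I/(mgd)), with d = 0.7310 m from pivot to centre of mass.
I_cm = mL²/12 = 1.96 × 1.69²/12 = 0.4665 kg·m²; I = I_cm + md² = 0.4665 + 1.96 × 0.7310² = 1.514 kg·m².
T = 2π√(1.514/(1.96 × 9.80 × 0.7310)) = 2.06 s.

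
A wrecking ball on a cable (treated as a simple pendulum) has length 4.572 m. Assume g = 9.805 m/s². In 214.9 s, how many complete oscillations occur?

T = 2π√(L/g) = 2π√(4.572/9.805) = 4.2905 s.
Number of complete oscillations = ⌊214.9/4.2905⌋ = ⌊50.087⌋ = 50.

50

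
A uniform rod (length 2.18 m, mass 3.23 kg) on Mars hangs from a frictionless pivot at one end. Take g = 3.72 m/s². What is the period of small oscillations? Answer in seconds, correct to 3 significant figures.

For a physical pendulum T = 2π√(I/(mgd)), with d = 1.090 m from pivot to centre of mass.
I_cm = mL²/12 = 3.23 × 2.18²/12 = 1.279 kg·m²; I = I_cm + md² = 1.279 + 3.23 × 1.090² = 5.117 kg·m².
T = 2π√(5.117/(3.23 × 3.72 × 1.090)) = 3.93 s.

3.93 s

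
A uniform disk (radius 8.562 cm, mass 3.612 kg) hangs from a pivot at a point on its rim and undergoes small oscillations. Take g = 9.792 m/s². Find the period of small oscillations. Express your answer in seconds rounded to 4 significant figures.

I_cm = ½mr² = 0.013239 kg·m². The pivot is at distance d = 0.08562 m from the centre of mass.
By the parallel-axis theorem, I = I_cm + md² = 0.013239 + 0.026479 = 0.039718 kg·m².
T = 2π√(I/(mgd)) = 2π√(0.039718/(3.612 × 9.792 × 0.08562)) = 0.7196 s.

0.7196 s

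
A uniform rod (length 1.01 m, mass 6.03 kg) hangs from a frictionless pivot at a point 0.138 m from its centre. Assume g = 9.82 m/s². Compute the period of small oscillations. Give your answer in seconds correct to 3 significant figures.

For a physical pendulum T = 2π√(I/(mgd)), with d = 0.1380 m from pivot to centre of mass.
I_cm = mL²/12 = 6.03 × 1.01²/12 = 0.5126 kg·m²; I = I_cm + md² = 0.5126 + 6.03 × 0.1380² = 0.6274 kg·m².
T = 2π√(0.6274/(6.03 × 9.82 × 0.1380)) = 1.74 s.

1.74 s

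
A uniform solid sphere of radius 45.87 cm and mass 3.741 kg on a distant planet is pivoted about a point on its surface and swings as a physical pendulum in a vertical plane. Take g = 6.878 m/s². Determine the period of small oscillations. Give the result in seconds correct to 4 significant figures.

I_cm = (2/5)mr² = 0.31485 kg·m². The pivot is at distance d = 0.4587 m from the centre of mass.
By the parallel-axis theorem, I = I_cm + md² = 0.31485 + 0.78713 = 1.1020 kg·m².
T = 2π√(I/(mgd)) = 2π√(1.1020/(3.741 × 6.878 × 0.4587)) = 1.920 s.

1.920 s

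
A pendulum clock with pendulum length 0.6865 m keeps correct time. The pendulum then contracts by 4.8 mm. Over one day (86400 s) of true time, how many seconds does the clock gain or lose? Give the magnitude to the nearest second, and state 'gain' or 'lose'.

gain 304 s

T ∝ √L, so T'/T = √(0.68170/0.6865) = 0.996498.
In 86400 s of true time the clock registers 86400/0.996498 = 86703.6 s, so it gains 304 s.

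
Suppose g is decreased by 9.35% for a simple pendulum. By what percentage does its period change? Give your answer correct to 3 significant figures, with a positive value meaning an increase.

5.03%

T ∝ 1/√g, so T'/T = 1/√(0.9065) = 1.050.
Percentage change in T = (1.050 − 1) × 100% = 5.03%.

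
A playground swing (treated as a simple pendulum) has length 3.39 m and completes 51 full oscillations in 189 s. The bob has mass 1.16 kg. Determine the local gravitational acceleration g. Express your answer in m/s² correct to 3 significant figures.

9.74 m/s²

T = 189/51 = 3.706 s.
From T = 2π√(L/g), g = 4π²L/T² = 4π² × 3.39/3.706² = 9.74 m/s².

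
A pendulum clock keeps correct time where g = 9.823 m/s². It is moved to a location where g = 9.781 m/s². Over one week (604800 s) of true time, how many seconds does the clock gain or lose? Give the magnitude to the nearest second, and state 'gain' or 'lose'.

The clock's period scales as T ∝ 1/√g, so T'/T = √(9.823/9.781) = 1.00214.
In 604800 s of true time the clock registers 604800/1.00214 = 603505.6 s, so it loses 1294 s.

lose 1294 s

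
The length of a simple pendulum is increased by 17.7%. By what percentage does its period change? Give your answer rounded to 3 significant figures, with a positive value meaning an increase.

T ∝ √L, so T'/T = √(1.177) = 1.085.
Percentage change in T = (1.085 − 1) × 100% = 8.49%.

8.49%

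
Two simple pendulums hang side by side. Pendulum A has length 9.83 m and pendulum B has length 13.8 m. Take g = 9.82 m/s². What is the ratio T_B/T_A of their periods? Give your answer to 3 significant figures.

T ∝ √L, so T_B/T_A = √(L_B/L_A) = √(13.8/9.83) = 1.18.

1.18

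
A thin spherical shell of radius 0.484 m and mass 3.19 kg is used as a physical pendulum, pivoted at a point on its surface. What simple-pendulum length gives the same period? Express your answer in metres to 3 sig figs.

0.807 m

The equivalent simple-pendulum length is L_eq = I/(md), where I is about the pivot and d = 0.4840 m.
I_cm = (2/3)mR² = 0.4982 kg·m², so I = I_cm + md² = 0.4982 + 0.7473 = 1.245 kg·m².
L_eq = 1.245/(3.19 × 0.4840) = 0.807 m.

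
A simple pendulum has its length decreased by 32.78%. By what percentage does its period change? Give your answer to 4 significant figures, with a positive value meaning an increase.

-18.01%

T ∝ √L, so T'/T = √(0.67220) = 0.81988.
Percentage change in T = (0.81988 − 1) × 100% = -18.01%.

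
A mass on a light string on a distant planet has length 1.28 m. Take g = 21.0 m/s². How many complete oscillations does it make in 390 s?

T = 2π√(L/g) = 2π√(1.28/21.0) = 1.551 s.
Number of complete oscillations = ⌊390/1.551⌋ = ⌊251.4⌋ = 251.

251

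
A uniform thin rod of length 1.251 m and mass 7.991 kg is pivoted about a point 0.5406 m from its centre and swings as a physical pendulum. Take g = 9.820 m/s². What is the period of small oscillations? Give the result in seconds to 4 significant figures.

For a physical pendulum T = 2π√(I/(mgd)), with d = 0.54060 m from pivot to centre of mass.
I_cm = mL²/12 = 7.991 × 1.251²/12 = 1.0422 kg·m²; I = I_cm + md² = 1.0422 + 7.991 × 0.54060² = 3.3775 kg·m².
T = 2π√(3.3775/(7.991 × 9.820 × 0.54060)) = 1.773 s.

1.773 s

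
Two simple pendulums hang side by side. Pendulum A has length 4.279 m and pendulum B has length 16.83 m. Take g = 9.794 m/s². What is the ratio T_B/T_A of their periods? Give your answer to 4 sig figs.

1.983

T ∝ √L, so T_B/T_A = √(L_B/L_A) = √(16.83/4.279) = 1.983.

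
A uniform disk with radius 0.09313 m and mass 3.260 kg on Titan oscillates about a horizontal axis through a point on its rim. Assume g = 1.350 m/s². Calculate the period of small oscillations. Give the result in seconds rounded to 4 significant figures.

2.021 s

I_cm = ½mr² = 0.014137 kg·m². The pivot is at distance d = 0.09313 m from the centre of mass.
By the parallel-axis theorem, I = I_cm + md² = 0.014137 + 0.028275 = 0.042412 kg·m².
T = 2π√(I/(mgd)) = 2π√(0.042412/(3.260 × 1.350 × 0.09313)) = 2.021 s.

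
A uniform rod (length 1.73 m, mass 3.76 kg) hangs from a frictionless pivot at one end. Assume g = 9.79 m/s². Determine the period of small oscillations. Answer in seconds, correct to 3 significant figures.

For a physical pendulum T = 2π√(I/(mgd)), with d = 0.8650 m from pivot to centre of mass.
I_cm = mL²/12 = 3.76 × 1.73²/12 = 0.9378 kg·m²; I = I_cm + md² = 0.9378 + 3.76 × 0.8650² = 3.751 kg·m².
T = 2π√(3.751/(3.76 × 9.79 × 0.8650)) = 2.16 s.

2.16 s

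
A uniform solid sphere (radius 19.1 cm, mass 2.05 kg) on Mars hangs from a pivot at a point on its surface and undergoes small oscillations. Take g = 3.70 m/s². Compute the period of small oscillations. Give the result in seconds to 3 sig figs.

1.69 s

I_cm = (2/5)mr² = 0.02991 kg·m². The pivot is at distance d = 0.191 m from the centre of mass.
By the parallel-axis theorem, I = I_cm + md² = 0.02991 + 0.07479 = 0.1047 kg·m².
T = 2π√(I/(mgd)) = 2π√(0.1047/(2.05 × 3.70 × 0.191)) = 1.69 s.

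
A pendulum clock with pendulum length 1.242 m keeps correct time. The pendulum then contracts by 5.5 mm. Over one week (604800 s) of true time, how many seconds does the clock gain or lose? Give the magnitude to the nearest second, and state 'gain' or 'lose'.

T ∝ √L, so T'/T = √(1.23650/1.242) = 0.997783.
In 604800 s of true time the clock registers 604800/0.997783 = 606143.6 s, so it gains 1344 s.

gain 1344 s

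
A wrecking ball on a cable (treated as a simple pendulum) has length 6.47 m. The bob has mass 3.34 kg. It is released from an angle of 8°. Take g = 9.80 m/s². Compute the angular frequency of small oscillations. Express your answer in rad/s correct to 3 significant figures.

ω = √(g/L) = √(9.80/6.47) = 1.23 rad/s.

1.23 rad/s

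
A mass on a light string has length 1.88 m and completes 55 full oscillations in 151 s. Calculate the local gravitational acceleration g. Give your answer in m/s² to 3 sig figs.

9.85 m/s²

T = 151/55 = 2.745 s.
From T = 2π√(L/g), g = 4π²L/T² = 4π² × 1.88/2.745² = 9.85 m/s².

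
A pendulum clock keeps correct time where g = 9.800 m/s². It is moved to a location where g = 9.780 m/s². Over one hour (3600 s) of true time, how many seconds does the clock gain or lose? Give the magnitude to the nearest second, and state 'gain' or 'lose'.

lose 4 s

The clock's period scales as T ∝ 1/√g, so T'/T = √(9.800/9.780) = 1.00102.
In 3600 s of true time the clock registers 3600/1.00102 = 3596.3 s, so it loses 4 s.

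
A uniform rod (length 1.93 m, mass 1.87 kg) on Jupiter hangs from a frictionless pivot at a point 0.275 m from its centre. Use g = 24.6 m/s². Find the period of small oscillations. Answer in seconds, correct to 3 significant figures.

For a physical pendulum T = 2π√(I/(mgd)), with d = 0.2750 m from pivot to centre of mass.
I_cm = mL²/12 = 1.87 × 1.93²/12 = 0.5805 kg·m²; I = I_cm + md² = 0.5805 + 1.87 × 0.2750² = 0.7219 kg·m².
T = 2π√(0.7219/(1.87 × 24.6 × 0.2750)) = 1.50 s.

1.50 s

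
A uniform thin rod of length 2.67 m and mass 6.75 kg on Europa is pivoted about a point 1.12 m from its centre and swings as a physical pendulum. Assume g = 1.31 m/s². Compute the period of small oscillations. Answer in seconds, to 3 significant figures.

For a physical pendulum T = 2π√(I/(mgd)), with d = 1.120 m from pivot to centre of mass.
I_cm = mL²/12 = 6.75 × 2.67²/12 = 4.010 kg·m²; I = I_cm + md² = 4.010 + 6.75 × 1.120² = 12.48 kg·m².
T = 2π√(12.48/(6.75 × 1.31 × 1.120)) = 7.05 s.

7.05 s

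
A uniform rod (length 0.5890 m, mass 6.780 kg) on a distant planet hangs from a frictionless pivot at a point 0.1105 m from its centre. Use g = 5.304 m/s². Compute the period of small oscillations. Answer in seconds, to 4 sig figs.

1.664 s

For a physical pendulum T = 2π√(I/(mgd)), with d = 0.11050 m from pivot to centre of mass.
I_cm = mL²/12 = 6.780 × 0.5890²/12 = 0.19601 kg·m²; I = I_cm + md² = 0.19601 + 6.780 × 0.11050² = 0.27880 kg·m².
T = 2π√(0.27880/(6.780 × 5.304 × 0.11050)) = 1.664 s.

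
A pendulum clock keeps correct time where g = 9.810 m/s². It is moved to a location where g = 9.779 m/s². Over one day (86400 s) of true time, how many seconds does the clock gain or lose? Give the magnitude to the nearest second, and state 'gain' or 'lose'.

lose 137 s

The clock's period scales as T ∝ 1/√g, so T'/T = √(9.810/9.779) = 1.00158.
In 86400 s of true time the clock registers 86400/1.00158 = 86263.4 s, so it loses 137 s.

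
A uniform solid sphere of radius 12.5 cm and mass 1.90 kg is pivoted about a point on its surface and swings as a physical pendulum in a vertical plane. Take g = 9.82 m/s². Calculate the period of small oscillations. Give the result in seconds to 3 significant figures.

I_cm = (2/5)mr² = 0.01188 kg·m². The pivot is at distance d = 0.125 m from the centre of mass.
By the parallel-axis theorem, I = I_cm + md² = 0.01188 + 0.02969 = 0.04156 kg·m².
T = 2π√(I/(mgd)) = 2π√(0.04156/(1.90 × 9.82 × 0.125)) = 0.839 s.

0.839 s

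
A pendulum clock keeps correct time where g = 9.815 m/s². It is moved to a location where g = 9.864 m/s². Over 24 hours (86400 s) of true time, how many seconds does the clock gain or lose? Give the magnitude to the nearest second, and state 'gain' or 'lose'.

The clock's period scales as T ∝ 1/√g, so T'/T = √(9.815/9.864) = 0.997513.
In 86400 s of true time the clock registers 86400/0.997513 = 86615.4 s, so it gains 215 s.

gain 215 s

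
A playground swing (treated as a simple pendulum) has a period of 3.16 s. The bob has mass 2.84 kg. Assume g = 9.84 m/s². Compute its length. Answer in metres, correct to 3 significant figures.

From T = 2π√(L/g), L = gT²/(4π²) = 9.84 × 3.160²/(4π²) = 2.49 m.

2.49 m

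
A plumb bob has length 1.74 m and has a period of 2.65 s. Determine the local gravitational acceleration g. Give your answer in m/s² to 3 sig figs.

9.78 m/s²

From T = 2π√(L/g), g = 4π²L/T² = 4π² × 1.74/2.650² = 9.78 m/s².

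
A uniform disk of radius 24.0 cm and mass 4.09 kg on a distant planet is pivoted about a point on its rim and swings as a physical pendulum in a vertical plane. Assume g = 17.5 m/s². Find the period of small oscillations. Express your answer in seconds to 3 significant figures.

0.901 s

I_cm = ½mr² = 0.1178 kg·m². The pivot is at distance d = 0.240 m from the centre of mass.
By the parallel-axis theorem, I = I_cm + md² = 0.1178 + 0.2356 = 0.3534 kg·m².
T = 2π√(I/(mgd)) = 2π√(0.3534/(4.09 × 17.5 × 0.240)) = 0.901 s.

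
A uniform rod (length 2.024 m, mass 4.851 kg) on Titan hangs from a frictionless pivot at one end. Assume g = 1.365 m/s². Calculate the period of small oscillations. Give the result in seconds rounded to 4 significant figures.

6.247 s

For a physical pendulum T = 2π√(I/(mgd)), with d = 1.0120 m from pivot to centre of mass.
I_cm = mL²/12 = 4.851 × 2.024²/12 = 1.6560 kg·m²; I = I_cm + md² = 1.6560 + 4.851 × 1.0120² = 6.6242 kg·m².
T = 2π√(6.6242/(4.851 × 1.365 × 1.0120)) = 6.247 s.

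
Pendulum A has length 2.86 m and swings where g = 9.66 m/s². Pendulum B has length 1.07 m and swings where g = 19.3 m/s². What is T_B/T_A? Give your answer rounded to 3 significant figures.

0.433

T = 2π√(L/g), so T_B/T_A = √((L_B/g_B)/(L_A/g_A)) = √((1.07/19.3)/(2.86/9.66)) = 0.433.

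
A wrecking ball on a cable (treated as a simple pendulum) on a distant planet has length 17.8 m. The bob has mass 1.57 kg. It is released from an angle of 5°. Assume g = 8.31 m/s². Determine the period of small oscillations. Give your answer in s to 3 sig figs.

T = 2π√(L/g) = 2π√(17.8/8.31) = 2π × 1.464 = 9.20 s.

9.20 s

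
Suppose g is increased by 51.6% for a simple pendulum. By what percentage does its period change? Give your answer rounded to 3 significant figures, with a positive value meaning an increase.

-18.8%

T ∝ 1/√g, so T'/T = 1/√(1.516) = 0.8122.
Percentage change in T = (0.8122 − 1) × 100% = -18.8%.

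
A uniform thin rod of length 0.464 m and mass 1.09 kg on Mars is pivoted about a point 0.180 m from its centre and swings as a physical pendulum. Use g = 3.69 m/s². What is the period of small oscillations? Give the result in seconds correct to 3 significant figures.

1.73 s

For a physical pendulum T = 2π√(I/(mgd)), with d = 0.1800 m from pivot to centre of mass.
I_cm = mL²/12 = 1.09 × 0.464²/12 = 0.01956 kg·m²; I = I_cm + md² = 0.01956 + 1.09 × 0.1800² = 0.05487 kg·m².
T = 2π√(0.05487/(1.09 × 3.69 × 0.1800)) = 1.73 s.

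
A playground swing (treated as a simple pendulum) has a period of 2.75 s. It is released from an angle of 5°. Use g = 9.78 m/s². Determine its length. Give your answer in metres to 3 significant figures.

1.87 m

From T = 2π√(L/g), L = gT²/(4π²) = 9.78 × 2.750²/(4π²) = 1.87 m.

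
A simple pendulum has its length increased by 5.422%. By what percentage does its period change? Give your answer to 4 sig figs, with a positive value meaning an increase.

2.675%

T ∝ √L, so T'/T = √(1.0542) = 1.0268.
Percentage change in T = (1.0268 − 1) × 100% = 2.675%.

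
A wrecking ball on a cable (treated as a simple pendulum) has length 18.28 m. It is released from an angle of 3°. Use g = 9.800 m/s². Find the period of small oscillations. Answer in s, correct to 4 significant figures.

8.581 s

T = 2π√(L/g) = 2π√(18.28/9.800) = 2π × 1.3658 = 8.581 s.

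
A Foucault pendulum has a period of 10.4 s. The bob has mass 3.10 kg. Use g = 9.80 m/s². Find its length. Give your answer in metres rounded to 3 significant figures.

From T = 2π√(L/g), L = gT²/(4π²) = 9.80 × 10.40²/(4π²) = 26.8 m.

26.8 m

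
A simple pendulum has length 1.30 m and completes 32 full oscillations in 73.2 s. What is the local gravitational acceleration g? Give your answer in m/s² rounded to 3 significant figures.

9.81 m/s²

T = 73.2/32 = 2.288 s.
From T = 2π√(L/g), g = 4π²L/T² = 4π² × 1.30/2.288² = 9.81 m/s².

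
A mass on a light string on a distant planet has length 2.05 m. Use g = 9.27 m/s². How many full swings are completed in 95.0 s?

32

T = 2π√(L/g) = 2π√(2.05/9.27) = 2.955 s.
Number of complete oscillations = ⌊95.0/2.955⌋ = ⌊32.15⌋ = 32.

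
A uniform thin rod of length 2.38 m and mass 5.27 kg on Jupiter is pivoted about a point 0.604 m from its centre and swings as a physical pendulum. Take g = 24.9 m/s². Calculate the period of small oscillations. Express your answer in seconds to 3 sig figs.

For a physical pendulum T = 2π√(I/(mgd)), with d = 0.6040 m from pivot to centre of mass.
I_cm = mL²/12 = 5.27 × 2.38²/12 = 2.488 kg·m²; I = I_cm + md² = 2.488 + 5.27 × 0.6040² = 4.410 kg·m².
T = 2π√(4.410/(5.27 × 24.9 × 0.6040)) = 1.48 s.

1.48 s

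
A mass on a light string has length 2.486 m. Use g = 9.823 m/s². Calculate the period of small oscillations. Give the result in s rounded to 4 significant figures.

T = 2π√(L/g) = 2π√(2.486/9.823) = 2π × 0.50307 = 3.161 s.

3.161 s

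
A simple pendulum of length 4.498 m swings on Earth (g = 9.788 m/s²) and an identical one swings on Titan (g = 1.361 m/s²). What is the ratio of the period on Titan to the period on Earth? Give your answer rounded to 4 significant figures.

T ∝ 1/√g, so T₂/T₁ = √(g₁/g₂) = √(9.788/1.361) = 2.682.

2.682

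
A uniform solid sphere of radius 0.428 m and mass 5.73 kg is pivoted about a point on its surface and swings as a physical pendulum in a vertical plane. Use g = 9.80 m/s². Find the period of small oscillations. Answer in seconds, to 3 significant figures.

I_cm = (2/5)mr² = 0.4199 kg·m². The pivot is at distance d = 0.428 m from the centre of mass.
By the parallel-axis theorem, I = I_cm + md² = 0.4199 + 1.050 = 1.470 kg·m².
T = 2π√(I/(mgd)) = 2π√(1.470/(5.73 × 9.80 × 0.428)) = 1.55 s.

1.55 s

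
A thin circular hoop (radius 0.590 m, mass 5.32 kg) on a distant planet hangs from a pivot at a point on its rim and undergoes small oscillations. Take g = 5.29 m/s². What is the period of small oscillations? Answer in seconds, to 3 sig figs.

I_cm = mr² = 1.852 kg·m². The pivot is at distance d = 0.590 m from the centre of mass.
By the parallel-axis theorem, I = I_cm + md² = 1.852 + 1.852 = 3.704 kg·m².
T = 2π√(I/(mgd)) = 2π√(3.704/(5.32 × 5.29 × 0.590)) = 2.97 s.

2.97 s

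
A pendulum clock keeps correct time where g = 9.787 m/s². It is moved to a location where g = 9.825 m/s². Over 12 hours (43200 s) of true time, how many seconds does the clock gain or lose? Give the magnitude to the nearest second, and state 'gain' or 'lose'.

gain 84 s

The clock's period scales as T ∝ 1/√g, so T'/T = √(9.787/9.825) = 0.998064.
In 43200 s of true time the clock registers 43200/0.998064 = 43283.8 s, so it gains 84 s.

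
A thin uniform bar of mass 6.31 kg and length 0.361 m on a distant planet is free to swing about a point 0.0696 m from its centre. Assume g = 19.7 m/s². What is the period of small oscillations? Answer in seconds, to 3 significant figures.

0.672 s

For a physical pendulum T = 2π√(I/(mgd)), with d = 0.06960 m from pivot to centre of mass.
I_cm = mL²/12 = 6.31 × 0.361²/12 = 0.06853 kg·m²; I = I_cm + md² = 0.06853 + 6.31 × 0.06960² = 0.09909 kg·m².
T = 2π√(0.09909/(6.31 × 19.7 × 0.06960)) = 0.672 s.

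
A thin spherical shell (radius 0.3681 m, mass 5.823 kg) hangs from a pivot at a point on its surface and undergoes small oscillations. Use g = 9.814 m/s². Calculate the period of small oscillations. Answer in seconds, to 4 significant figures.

I_cm = (2/3)mr² = 0.52600 kg·m². The pivot is at distance d = 0.3681 m from the centre of mass.
By the parallel-axis theorem, I = I_cm + md² = 0.52600 + 0.78900 = 1.3150 kg·m².
T = 2π√(I/(mgd)) = 2π√(1.3150/(5.823 × 9.814 × 0.3681)) = 1.571 s.

1.571 s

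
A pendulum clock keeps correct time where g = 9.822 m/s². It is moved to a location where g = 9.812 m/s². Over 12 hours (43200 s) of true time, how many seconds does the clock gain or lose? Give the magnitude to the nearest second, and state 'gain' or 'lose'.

The clock's period scales as T ∝ 1/√g, so T'/T = √(9.822/9.812) = 1.00051.
In 43200 s of true time the clock registers 43200/1.00051 = 43178.0 s, so it loses 22 s.

lose 22 s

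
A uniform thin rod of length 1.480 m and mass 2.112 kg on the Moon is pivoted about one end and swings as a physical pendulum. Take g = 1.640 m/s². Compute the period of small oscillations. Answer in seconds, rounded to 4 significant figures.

4.874 s

For a physical pendulum T = 2π√(I/(mgd)), with d = 0.74000 m from pivot to centre of mass.
I_cm = mL²/12 = 2.112 × 1.480²/12 = 0.38551 kg·m²; I = I_cm + md² = 0.38551 + 2.112 × 0.74000² = 1.5420 kg·m².
T = 2π√(1.5420/(2.112 × 1.640 × 0.74000)) = 4.874 s.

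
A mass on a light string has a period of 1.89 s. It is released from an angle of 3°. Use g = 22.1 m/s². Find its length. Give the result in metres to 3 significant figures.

From T = 2π√(L/g), L = gT²/(4π²) = 22.1 × 1.890²/(4π²) = 2.00 m.

2.00 m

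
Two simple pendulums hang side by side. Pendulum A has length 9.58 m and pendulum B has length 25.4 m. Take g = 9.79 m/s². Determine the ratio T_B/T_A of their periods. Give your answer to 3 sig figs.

T ∝ √L, so T_B/T_A = √(L_B/L_A) = √(25.4/9.58) = 1.63.

1.63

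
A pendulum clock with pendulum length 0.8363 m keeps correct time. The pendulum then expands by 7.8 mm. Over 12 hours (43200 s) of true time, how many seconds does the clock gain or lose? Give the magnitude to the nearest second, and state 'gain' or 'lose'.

T ∝ √L, so T'/T = √(0.84410/0.8363) = 1.00465.
In 43200 s of true time the clock registers 43200/1.00465 = 42999.9 s, so it loses 200 s.

lose 200 s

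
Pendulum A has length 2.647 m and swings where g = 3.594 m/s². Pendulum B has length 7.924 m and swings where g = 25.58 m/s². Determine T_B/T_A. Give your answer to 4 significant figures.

0.6485

T = 2π√(L/g), so T_B/T_A = √((L_B/g_B)/(L_A/g_A)) = √((7.924/25.58)/(2.647/3.594)) = 0.6485.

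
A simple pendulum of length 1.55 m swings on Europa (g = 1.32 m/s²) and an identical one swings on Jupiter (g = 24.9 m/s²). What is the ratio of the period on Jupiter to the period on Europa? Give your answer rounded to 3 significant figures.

T ∝ 1/√g, so T₂/T₁ = √(g₁/g₂) = √(1.32/24.9) = 0.230.

0.230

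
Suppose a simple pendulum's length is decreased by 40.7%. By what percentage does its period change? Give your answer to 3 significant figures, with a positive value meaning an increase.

-23.0%

T ∝ √L, so T'/T = √(0.5930) = 0.7701.
Percentage change in T = (0.7701 − 1) × 100% = -23.0%.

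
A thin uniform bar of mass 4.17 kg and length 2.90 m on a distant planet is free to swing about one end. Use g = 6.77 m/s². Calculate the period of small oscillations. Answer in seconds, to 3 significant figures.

3.36 s

For a physical pendulum T = 2π√(I/(mgd)), with d = 1.450 m from pivot to centre of mass.
I_cm = mL²/12 = 4.17 × 2.90²/12 = 2.922 kg·m²; I = I_cm + md² = 2.922 + 4.17 × 1.450² = 11.69 kg·m².
T = 2π√(11.69/(4.17 × 6.77 × 1.450)) = 3.36 s.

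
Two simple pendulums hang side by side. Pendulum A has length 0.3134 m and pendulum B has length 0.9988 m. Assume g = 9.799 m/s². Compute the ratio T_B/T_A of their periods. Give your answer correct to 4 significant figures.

1.785

T ∝ √L, so T_B/T_A = √(L_B/L_A) = √(0.9988/0.3134) = 1.785.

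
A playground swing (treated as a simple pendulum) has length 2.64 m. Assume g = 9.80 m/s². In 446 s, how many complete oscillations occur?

T = 2π√(L/g) = 2π√(2.64/9.80) = 3.261 s.
Number of complete oscillations = ⌊446/3.261⌋ = ⌊136.8⌋ = 136.

136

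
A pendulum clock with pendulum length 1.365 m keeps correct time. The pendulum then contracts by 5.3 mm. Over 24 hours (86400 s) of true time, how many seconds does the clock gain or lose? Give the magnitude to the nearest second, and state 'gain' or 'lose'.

T ∝ √L, so T'/T = √(1.35970/1.365) = 0.998057.
In 86400 s of true time the clock registers 86400/0.998057 = 86568.2 s, so it gains 168 s.

gain 168 s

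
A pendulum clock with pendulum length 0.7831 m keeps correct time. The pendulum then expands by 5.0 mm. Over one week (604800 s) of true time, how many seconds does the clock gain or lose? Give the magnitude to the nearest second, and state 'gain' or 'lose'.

lose 1922 s

T ∝ √L, so T'/T = √(0.78810/0.7831) = 1.00319.
In 604800 s of true time the clock registers 604800/1.00319 = 602878.4 s, so it loses 1922 s.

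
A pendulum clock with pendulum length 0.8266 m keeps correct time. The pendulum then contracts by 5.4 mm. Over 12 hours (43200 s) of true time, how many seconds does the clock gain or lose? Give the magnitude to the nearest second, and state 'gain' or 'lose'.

gain 142 s

T ∝ √L, so T'/T = √(0.82120/0.8266) = 0.996728.
In 43200 s of true time the clock registers 43200/0.996728 = 43341.8 s, so it gains 142 s.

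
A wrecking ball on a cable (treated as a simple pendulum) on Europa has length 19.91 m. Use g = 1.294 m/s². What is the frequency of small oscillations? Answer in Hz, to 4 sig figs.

T = 2π√(L/g) = 2π√(19.91/1.294) = 24.646 s, so f = 1/T = 0.04057 Hz.

0.04057 Hz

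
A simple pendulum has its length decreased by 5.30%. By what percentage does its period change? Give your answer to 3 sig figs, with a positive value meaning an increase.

T ∝ √L, so T'/T = √(0.9470) = 0.9731.
Percentage change in T = (0.9731 − 1) × 100% = -2.69%.

-2.69%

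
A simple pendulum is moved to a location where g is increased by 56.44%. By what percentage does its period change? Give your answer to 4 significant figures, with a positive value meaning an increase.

T ∝ 1/√g, so T'/T = 1/√(1.5644) = 0.79951.
Percentage change in T = (0.79951 − 1) × 100% = -20.05%.

-20.05%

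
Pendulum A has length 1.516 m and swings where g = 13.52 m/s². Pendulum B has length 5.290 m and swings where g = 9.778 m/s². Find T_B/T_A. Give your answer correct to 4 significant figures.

T = 2π√(L/g), so T_B/T_A = √((L_B/g_B)/(L_A/g_A)) = √((5.290/9.778)/(1.516/13.52)) = 2.197.

2.197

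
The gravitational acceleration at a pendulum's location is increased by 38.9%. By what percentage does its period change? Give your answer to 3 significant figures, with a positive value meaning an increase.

-15.2%

T ∝ 1/√g, so T'/T = 1/√(1.389) = 0.8485.
Percentage change in T = (0.8485 − 1) × 100% = -15.2%.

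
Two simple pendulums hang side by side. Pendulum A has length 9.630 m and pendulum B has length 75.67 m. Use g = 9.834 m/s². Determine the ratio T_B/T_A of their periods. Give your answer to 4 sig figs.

T ∝ √L, so T_B/T_A = √(L_B/L_A) = √(75.67/9.630) = 2.803.

2.803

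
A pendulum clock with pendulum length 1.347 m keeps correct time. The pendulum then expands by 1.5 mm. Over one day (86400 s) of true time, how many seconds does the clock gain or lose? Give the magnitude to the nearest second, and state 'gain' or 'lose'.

T ∝ √L, so T'/T = √(1.34850/1.347) = 1.00056.
In 86400 s of true time the clock registers 86400/1.00056 = 86351.9 s, so it loses 48 s.

lose 48 s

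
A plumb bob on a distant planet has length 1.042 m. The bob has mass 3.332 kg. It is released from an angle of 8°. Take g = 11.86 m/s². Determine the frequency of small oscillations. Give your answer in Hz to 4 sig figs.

T = 2π√(L/g) = 2π√(1.042/11.86) = 1.8624 s, so f = 1/T = 0.5369 Hz.

0.5369 Hz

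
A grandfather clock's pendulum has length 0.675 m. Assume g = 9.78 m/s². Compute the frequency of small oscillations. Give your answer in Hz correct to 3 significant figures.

T = 2π√(L/g) = 2π√(0.675/9.78) = 1.651 s, so f = 1/T = 0.606 Hz.

0.606 Hz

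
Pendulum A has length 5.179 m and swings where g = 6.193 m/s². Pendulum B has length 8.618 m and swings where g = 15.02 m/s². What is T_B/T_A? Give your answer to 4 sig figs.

0.8283

T = 2π√(L/g), so T_B/T_A = √((L_B/g_B)/(L_A/g_A)) = √((8.618/15.02)/(5.179/6.193)) = 0.8283.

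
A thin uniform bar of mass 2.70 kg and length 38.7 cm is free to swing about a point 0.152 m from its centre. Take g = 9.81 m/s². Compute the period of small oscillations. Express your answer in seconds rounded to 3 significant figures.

For a physical pendulum T = 2π√(I/(mgd)), with d = 0.1520 m from pivot to centre of mass.
I_cm = mL²/12 = 2.70 × 0.387²/12 = 0.03370 kg·m²; I = I_cm + md² = 0.03370 + 2.70 × 0.1520² = 0.09608 kg·m².
T = 2π√(0.09608/(2.70 × 9.81 × 0.1520)) = 0.971 s.

0.971 s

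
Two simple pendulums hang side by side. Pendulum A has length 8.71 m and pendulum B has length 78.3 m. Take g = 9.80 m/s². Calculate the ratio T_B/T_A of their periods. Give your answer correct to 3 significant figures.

3.00

T ∝ √L, so T_B/T_A = √(L_B/L_A) = √(78.3/8.71) = 3.00.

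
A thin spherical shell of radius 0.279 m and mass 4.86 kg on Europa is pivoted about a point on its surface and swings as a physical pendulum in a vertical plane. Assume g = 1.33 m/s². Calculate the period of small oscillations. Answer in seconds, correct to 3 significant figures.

3.72 s

I_cm = (2/3)mr² = 0.2522 kg·m². The pivot is at distance d = 0.279 m from the centre of mass.
By the parallel-axis theorem, I = I_cm + md² = 0.2522 + 0.3783 = 0.6305 kg·m².
T = 2π√(I/(mgd)) = 2π√(0.6305/(4.86 × 1.33 × 0.279)) = 3.72 s.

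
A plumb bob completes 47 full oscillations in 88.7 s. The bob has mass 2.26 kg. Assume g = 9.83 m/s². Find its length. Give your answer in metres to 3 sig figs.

0.887 m

T = 88.7/47 = 1.887 s.
From T = 2π√(L/g), L = gT²/(4π²) = 9.83 × 1.887²/(4π²) = 0.887 m.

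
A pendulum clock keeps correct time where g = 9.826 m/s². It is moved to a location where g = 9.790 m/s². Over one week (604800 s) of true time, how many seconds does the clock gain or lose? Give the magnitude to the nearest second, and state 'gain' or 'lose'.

The clock's period scales as T ∝ 1/√g, so T'/T = √(9.826/9.790) = 1.00184.
In 604800 s of true time the clock registers 604800/1.00184 = 603691.1 s, so it loses 1109 s.

lose 1109 s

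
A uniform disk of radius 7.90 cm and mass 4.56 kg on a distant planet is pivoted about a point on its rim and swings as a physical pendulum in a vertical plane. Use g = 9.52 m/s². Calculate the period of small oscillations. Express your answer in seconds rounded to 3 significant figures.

0.701 s

I_cm = ½mr² = 0.01423 kg·m². The pivot is at distance d = 0.0790 m from the centre of mass.
By the parallel-axis theorem, I = I_cm + md² = 0.01423 + 0.02846 = 0.04269 kg·m².
T = 2π√(I/(mgd)) = 2π√(0.04269/(4.56 × 9.52 × 0.0790)) = 0.701 s.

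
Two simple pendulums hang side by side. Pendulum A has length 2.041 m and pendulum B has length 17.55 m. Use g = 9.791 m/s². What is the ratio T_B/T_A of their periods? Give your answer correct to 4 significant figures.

T ∝ √L, so T_B/T_A = √(L_B/L_A) = √(17.55/2.041) = 2.932.

2.932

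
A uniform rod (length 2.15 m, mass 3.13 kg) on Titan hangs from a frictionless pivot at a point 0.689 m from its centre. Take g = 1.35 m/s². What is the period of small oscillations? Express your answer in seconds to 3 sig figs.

6.04 s

For a physical pendulum T = 2π√(I/(mgd)), with d = 0.6890 m from pivot to centre of mass.
I_cm = mL²/12 = 3.13 × 2.15²/12 = 1.206 kg·m²; I = I_cm + md² = 1.206 + 3.13 × 0.6890² = 2.692 kg·m².
T = 2π√(2.692/(3.13 × 1.35 × 0.6890)) = 6.04 s.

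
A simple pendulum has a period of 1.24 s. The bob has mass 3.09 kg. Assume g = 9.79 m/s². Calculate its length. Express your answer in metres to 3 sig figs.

From T = 2π√(L/g), L = gT²/(4π²) = 9.79 × 1.240²/(4π²) = 0.381 m.

0.381 m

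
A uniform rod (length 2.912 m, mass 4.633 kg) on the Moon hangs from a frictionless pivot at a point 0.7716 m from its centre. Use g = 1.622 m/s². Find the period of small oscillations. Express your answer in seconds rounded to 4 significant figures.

For a physical pendulum T = 2π√(I/(mgd)), with d = 0.77160 m from pivot to centre of mass.
I_cm = mL²/12 = 4.633 × 2.912²/12 = 3.2739 kg·m²; I = I_cm + md² = 3.2739 + 4.633 × 0.77160² = 6.0322 kg·m².
T = 2π√(6.0322/(4.633 × 1.622 × 0.77160)) = 6.409 s.

6.409 s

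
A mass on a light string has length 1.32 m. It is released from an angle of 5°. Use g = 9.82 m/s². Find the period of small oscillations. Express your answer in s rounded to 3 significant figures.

T = 2π√(L/g) = 2π√(1.32/9.82) = 2π × 0.3666 = 2.30 s.

2.30 s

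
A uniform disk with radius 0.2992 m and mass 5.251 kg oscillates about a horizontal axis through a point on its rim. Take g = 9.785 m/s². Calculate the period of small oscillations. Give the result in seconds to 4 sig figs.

I_cm = ½mr² = 0.23504 kg·m². The pivot is at distance d = 0.2992 m from the centre of mass.
By the parallel-axis theorem, I = I_cm + md² = 0.23504 + 0.47007 = 0.70511 kg·m².
T = 2π√(I/(mgd)) = 2π√(0.70511/(5.251 × 9.785 × 0.2992)) = 1.346 s.

1.346 s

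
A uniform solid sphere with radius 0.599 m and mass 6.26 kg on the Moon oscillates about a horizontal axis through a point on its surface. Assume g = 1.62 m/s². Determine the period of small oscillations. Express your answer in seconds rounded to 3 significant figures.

4.52 s

I_cm = (2/5)mr² = 0.8984 kg·m². The pivot is at distance d = 0.599 m from the centre of mass.
By the parallel-axis theorem, I = I_cm + md² = 0.8984 + 2.246 = 3.145 kg·m².
T = 2π√(I/(mgd)) = 2π√(3.145/(6.26 × 1.62 × 0.599)) = 4.52 s.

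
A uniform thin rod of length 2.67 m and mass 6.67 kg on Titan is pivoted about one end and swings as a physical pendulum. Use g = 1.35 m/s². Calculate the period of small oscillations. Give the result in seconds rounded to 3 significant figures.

7.21 s

For a physical pendulum T = 2π√(I/(mgd)), with d = 1.335 m from pivot to centre of mass.
I_cm = mL²/12 = 6.67 × 2.67²/12 = 3.962 kg·m²; I = I_cm + md² = 3.962 + 6.67 × 1.335² = 15.85 kg·m².
T = 2π√(15.85/(6.67 × 1.35 × 1.335)) = 7.21 s.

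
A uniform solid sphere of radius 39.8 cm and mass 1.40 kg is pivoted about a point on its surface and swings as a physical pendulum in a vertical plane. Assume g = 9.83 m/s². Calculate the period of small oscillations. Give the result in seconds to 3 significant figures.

I_cm = (2/5)mr² = 0.08871 kg·m². The pivot is at distance d = 0.398 m from the centre of mass.
By the parallel-axis theorem, I = I_cm + md² = 0.08871 + 0.2218 = 0.3105 kg·m².
T = 2π√(I/(mgd)) = 2π√(0.3105/(1.40 × 9.83 × 0.398)) = 1.50 s.

1.50 s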